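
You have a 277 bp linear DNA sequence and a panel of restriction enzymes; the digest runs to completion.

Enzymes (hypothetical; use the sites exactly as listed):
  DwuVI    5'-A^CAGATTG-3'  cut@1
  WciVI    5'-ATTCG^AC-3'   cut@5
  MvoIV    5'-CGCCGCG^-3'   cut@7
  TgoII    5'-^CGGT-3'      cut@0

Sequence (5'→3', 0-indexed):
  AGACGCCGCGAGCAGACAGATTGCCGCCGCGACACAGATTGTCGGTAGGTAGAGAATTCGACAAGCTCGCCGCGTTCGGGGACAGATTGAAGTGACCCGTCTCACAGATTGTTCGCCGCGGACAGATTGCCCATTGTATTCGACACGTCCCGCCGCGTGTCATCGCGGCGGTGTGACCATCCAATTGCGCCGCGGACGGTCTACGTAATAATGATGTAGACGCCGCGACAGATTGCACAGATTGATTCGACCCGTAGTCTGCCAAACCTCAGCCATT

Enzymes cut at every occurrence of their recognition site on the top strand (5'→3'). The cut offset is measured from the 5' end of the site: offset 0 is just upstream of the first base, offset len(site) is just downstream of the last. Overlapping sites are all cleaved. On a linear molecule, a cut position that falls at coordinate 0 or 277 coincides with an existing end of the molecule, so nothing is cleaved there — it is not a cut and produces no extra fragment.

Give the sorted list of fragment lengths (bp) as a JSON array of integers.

[1,2,2,3,6,8,8,9,10,11,12,14,15,15,16,18,20,22,26,28,31]

Scan for sites:
  DwuVI ACAGATTG/1: at [15, 33, 81, 103, 121, 227, 236] ⇒ [16, 34, 82, 104, 122, 228, 237]
  WciVI ATTCGAC/5: at [55, 137, 244] ⇒ [60, 142, 249]
  MvoIV CGCCGCG/7: at [3, 24, 67, 113, 150, 187, 220] ⇒ [10, 31, 74, 120, 157, 194, 227]
  TgoII CGGT/0: at [42, 168, 196] ⇒ [42, 168, 196]

All cut coordinates (distinct, sorted): [10, 16, 31, 34, 42, 60, 74, 82, 104, 120, 122, 142, 157, 168, 194, 196, 227, 228, 237, 249]

Fragments:
  [0,10): 10 bp
  [10,16): 6 bp
  [16,31): 15 bp
  [31,34): 3 bp
  [34,42): 8 bp
  [42,60): 18 bp
  [60,74): 14 bp
  [74,82): 8 bp
  [82,104): 22 bp
  [104,120): 16 bp
  [120,122): 2 bp
  [122,142): 20 bp
  [142,157): 15 bp
  [157,168): 11 bp
  [168,194): 26 bp
  [194,196): 2 bp
  [196,227): 31 bp
  [227,228): 1 bp
  [228,237): 9 bp
  [237,249): 12 bp
  [249,277): 28 bp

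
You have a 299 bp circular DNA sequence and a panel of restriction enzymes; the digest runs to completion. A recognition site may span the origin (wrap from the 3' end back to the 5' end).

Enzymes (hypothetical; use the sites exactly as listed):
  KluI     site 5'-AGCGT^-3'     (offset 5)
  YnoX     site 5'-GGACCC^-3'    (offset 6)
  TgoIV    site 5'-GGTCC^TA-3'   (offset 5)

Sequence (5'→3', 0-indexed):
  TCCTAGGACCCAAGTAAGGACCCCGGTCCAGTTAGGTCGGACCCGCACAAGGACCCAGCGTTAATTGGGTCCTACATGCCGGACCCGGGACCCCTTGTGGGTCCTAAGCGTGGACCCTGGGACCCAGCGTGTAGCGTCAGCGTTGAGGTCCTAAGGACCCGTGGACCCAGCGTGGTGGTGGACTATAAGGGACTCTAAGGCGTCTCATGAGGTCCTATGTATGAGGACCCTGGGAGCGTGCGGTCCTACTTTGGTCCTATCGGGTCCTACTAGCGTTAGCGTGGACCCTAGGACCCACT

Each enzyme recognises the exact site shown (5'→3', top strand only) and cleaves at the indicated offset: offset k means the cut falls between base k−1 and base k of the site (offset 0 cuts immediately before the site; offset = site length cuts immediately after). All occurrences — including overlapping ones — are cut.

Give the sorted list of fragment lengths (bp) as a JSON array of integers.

[5,5,5,6,6,6,6,7,7,7,7,8,8,8,8,9,9,9,10,11,11,11,12,12,14,14,15,21,42]

Site scan:
  KluI (AGCGT, off=5): starts [56, 106, 125, 132, 138, 168, 234, 271, 277] → cuts [61, 111, 130, 137, 143, 173, 239, 276, 282]
  YnoX (GGACCC, off=6): starts [5, 17, 38, 50, 80, 87, 111, 119, 154, 162, 224, 282, 290] → cuts [11, 23, 44, 56, 86, 93, 117, 125, 160, 168, 230, 288, 296]
  TgoIV (GGTCCTA, off=5): starts [67, 99, 146, 210, 241, 252, 262] → cuts [72, 104, 151, 215, 246, 257, 267]

Pooled cuts: [11, 23, 44, 56, 61, 72, 86, 93, 104, 111, 117, 125, 130, 137, 143, 151, 160, 168, 173, 215, 230, 239, 246, 257, 267, 276, 282, 288, 296]

Fragments:
  11→23: 12 bp
  23→44: 21 bp
  44→56: 12 bp
  56→61: 5 bp
  61→72: 11 bp
  72→86: 14 bp
  86→93: 7 bp
  93→104: 11 bp
  104→111: 7 bp
  111→117: 6 bp
  117→125: 8 bp
  125→130: 5 bp
  130→137: 7 bp
  137→143: 6 bp
  143→151: 8 bp
  151→160: 9 bp
  160→168: 8 bp
  168→173: 5 bp
  173→215: 42 bp
  215→230: 15 bp
  230→239: 9 bp
  239→246: 7 bp
  246→257: 11 bp
  257→267: 10 bp
  267→276: 9 bp
  276→282: 6 bp
  282→288: 6 bp
  288→296: 8 bp
  296→11 (wrap): 299-296+11 = 14 bp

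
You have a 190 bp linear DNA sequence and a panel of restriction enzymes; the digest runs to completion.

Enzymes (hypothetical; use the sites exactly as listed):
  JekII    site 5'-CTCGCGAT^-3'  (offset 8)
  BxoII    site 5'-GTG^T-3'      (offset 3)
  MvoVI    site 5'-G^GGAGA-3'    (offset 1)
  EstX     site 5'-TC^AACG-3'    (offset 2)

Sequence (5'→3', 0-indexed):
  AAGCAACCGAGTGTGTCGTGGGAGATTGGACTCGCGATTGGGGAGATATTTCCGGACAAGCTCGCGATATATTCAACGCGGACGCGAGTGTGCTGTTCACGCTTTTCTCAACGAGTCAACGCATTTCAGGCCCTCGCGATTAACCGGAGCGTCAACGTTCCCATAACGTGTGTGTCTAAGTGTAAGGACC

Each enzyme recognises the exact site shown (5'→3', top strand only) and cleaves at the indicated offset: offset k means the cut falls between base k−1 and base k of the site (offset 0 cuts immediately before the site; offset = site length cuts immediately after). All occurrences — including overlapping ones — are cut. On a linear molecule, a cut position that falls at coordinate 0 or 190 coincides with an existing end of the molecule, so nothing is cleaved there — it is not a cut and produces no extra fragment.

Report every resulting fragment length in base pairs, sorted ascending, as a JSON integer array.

Site scan:
  JekII CTCGCGAT/8: at [30, 60, 132] ⇒ [38, 68, 140]
  BxoII GTGT/3: at [10, 12, 87, 167, 169, 171, 179] ⇒ [13, 15, 90, 170, 172, 174, 182]
  MvoVI GGGAGA/1: at [19, 40] ⇒ [20, 41]
  EstX TCAACG/2: at [72, 107, 115, 151] ⇒ [74, 109, 117, 153]

All cut coordinates (distinct, sorted): [13, 15, 20, 38, 41, 68, 74, 90, 109, 117, 140, 153, 170, 172, 174, 182]

Fragment lengths:
  [0,13): 13 bp
  [13,15): 2 bp
  [15,20): 5 bp
  [20,38): 18 bp
  [38,41): 3 bp
  [41,68): 27 bp
  [68,74): 6 bp
  [74,90): 16 bp
  [90,109): 19 bp
  [109,117): 8 bp
  [117,140): 23 bp
  [140,153): 13 bp
  [153,170): 17 bp
  [170,172): 2 bp
  [172,174): 2 bp
  [174,182): 8 bp
  [182,190): 8 bp

[2,2,2,3,5,6,8,8,8,13,13,16,17,18,19,23,27]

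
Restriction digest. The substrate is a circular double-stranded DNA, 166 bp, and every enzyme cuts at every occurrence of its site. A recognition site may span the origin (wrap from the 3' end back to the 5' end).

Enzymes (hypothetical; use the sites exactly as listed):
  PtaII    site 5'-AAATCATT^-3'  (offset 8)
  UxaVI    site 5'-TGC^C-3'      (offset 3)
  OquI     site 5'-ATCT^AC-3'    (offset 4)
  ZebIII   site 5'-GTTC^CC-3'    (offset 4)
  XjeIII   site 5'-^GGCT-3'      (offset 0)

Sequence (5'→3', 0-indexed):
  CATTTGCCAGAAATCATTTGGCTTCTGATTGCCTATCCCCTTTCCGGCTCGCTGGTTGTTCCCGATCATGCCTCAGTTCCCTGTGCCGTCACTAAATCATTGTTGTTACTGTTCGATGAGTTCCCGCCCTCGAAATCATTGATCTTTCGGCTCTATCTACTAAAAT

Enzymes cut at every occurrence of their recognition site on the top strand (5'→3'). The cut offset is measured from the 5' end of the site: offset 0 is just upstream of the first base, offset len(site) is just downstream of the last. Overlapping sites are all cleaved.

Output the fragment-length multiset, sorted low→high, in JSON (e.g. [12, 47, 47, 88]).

Per-enzyme occurrences:
  PtaII AAATCATT/8: at [10, 93, 132, 162] ⇒ [4, 18, 101, 140]
  UxaVI TGCC/3: at [4, 29, 68, 83] ⇒ [7, 32, 71, 86]
  OquI ATCTAC/4: at [154] ⇒ [158]
  ZebIII GTTCCC/4: at [57, 75, 119] ⇒ [61, 79, 123]
  XjeIII GGCT/0: at [19, 45, 148] ⇒ [19, 45, 148]

Pooled cuts: [4, 7, 18, 19, 32, 45, 61, 71, 79, 86, 101, 123, 140, 148, 158]

Fragment lengths:
  4→7: 3 bp
  7→18: 11 bp
  18→19: 1 bp
  19→32: 13 bp
  32→45: 13 bp
  45→61: 16 bp
  61→71: 10 bp
  71→79: 8 bp
  79→86: 7 bp
  86→101: 15 bp
  101→123: 22 bp
  123→140: 17 bp
  140→148: 8 bp
  148→158: 10 bp
  158→4 (wrap): 166-158+4 = 12 bp

[1,3,7,8,8,10,10,11,12,13,13,15,16,17,22]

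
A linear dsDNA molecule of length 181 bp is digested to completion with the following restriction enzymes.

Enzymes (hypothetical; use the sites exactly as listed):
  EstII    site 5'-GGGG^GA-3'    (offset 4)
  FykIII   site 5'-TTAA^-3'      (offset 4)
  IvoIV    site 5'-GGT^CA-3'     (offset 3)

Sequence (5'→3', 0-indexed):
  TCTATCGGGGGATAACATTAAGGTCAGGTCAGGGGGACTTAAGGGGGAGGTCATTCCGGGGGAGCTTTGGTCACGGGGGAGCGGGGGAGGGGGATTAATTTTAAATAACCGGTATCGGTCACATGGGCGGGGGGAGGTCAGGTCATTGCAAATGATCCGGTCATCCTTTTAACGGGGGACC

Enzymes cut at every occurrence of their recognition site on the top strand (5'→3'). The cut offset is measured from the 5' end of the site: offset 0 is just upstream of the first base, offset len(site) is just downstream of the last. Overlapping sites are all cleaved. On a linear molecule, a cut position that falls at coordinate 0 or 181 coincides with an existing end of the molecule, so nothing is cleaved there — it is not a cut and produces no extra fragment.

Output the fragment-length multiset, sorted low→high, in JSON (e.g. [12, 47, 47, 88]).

Scan for sites:
  EstII GGGGGA/4: at [6, 31, 42, 57, 74, 82, 88, 129, 173] ⇒ [10, 35, 46, 61, 78, 86, 92, 133, 177]
  FykIII TTAA/4: at [17, 38, 94, 100, 168] ⇒ [21, 42, 98, 104, 172]
  IvoIV GGTCA/3: at [21, 26, 48, 68, 116, 135, 140, 158] ⇒ [24, 29, 51, 71, 119, 138, 143, 161]

Pooled cuts: [10, 21, 24, 29, 35, 42, 46, 51, 61, 71, 78, 86, 92, 98, 104, 119, 133, 138, 143, 161, 172, 177]

Fragments:
  [0,10): 10 bp
  [10,21): 11 bp
  [21,24): 3 bp
  [24,29): 5 bp
  [29,35): 6 bp
  [35,42): 7 bp
  [42,46): 4 bp
  [46,51): 5 bp
  [51,61): 10 bp
  [61,71): 10 bp
  [71,78): 7 bp
  [78,86): 8 bp
  [86,92): 6 bp
  [92,98): 6 bp
  [98,104): 6 bp
  [104,119): 15 bp
  [119,133): 14 bp
  [133,138): 5 bp
  [138,143): 5 bp
  [143,161): 18 bp
  [161,172): 11 bp
  [172,177): 5 bp
  [177,181): 4 bp

[3,4,4,5,5,5,5,5,6,6,6,6,7,7,8,10,10,10,11,11,14,15,18]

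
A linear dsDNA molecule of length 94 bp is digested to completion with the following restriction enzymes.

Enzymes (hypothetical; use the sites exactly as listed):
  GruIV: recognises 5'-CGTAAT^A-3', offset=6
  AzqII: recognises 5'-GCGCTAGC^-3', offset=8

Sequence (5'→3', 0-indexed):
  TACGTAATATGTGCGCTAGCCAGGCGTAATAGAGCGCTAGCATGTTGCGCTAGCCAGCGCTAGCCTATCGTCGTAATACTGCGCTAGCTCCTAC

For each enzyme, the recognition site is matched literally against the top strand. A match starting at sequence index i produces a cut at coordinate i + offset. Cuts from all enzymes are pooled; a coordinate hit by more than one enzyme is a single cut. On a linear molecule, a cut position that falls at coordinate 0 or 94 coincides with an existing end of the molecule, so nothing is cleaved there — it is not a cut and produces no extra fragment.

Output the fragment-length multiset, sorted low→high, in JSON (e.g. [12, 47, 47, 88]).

Per-enzyme occurrences:
  GruIV CGTAATA/6: at [2, 24, 71] ⇒ [8, 30, 77]
  AzqII GCGCTAGC/8: at [12, 33, 46, 56, 80] ⇒ [20, 41, 54, 64, 88]

All cut coordinates (distinct, sorted): [8, 20, 30, 41, 54, 64, 77, 88]

Fragment lengths:
  [0,8): 8 bp
  [8,20): 12 bp
  [20,30): 10 bp
  [30,41): 11 bp
  [41,54): 13 bp
  [54,64): 10 bp
  [64,77): 13 bp
  [77,88): 11 bp
  [88,94): 6 bp

[6,8,10,10,11,11,12,13,13]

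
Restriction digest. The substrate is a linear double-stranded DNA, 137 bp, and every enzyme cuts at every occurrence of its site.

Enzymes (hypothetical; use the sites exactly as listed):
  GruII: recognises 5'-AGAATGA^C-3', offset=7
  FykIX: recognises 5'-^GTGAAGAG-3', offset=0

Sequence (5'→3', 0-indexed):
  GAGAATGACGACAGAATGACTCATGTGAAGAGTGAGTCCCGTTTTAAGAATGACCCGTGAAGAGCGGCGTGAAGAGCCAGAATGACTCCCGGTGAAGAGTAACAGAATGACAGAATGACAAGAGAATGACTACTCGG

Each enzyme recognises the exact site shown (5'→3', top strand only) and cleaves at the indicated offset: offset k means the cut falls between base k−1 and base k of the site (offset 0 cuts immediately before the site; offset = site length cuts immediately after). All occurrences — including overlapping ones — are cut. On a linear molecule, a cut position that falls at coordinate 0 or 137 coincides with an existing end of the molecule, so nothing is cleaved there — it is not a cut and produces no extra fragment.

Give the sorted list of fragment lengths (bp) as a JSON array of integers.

Per-enzyme occurrences:
  GruII (AGAATGAC, off=7): starts [1, 12, 46, 78, 103, 111, 122] → cuts [8, 19, 53, 85, 110, 118, 129]
  FykIX (GTGAAGAG, off=0): starts [24, 56, 68, 91] → cuts [24, 56, 68, 91]

Pooled cuts: [8, 19, 24, 53, 56, 68, 85, 91, 110, 118, 129]

Fragments:
  [0,8): 8 bp
  [8,19): 11 bp
  [19,24): 5 bp
  [24,53): 29 bp
  [53,56): 3 bp
  [56,68): 12 bp
  [68,85): 17 bp
  [85,91): 6 bp
  [91,110): 19 bp
  [110,118): 8 bp
  [118,129): 11 bp
  [129,137): 8 bp

[3,5,6,8,8,8,11,11,12,17,19,29]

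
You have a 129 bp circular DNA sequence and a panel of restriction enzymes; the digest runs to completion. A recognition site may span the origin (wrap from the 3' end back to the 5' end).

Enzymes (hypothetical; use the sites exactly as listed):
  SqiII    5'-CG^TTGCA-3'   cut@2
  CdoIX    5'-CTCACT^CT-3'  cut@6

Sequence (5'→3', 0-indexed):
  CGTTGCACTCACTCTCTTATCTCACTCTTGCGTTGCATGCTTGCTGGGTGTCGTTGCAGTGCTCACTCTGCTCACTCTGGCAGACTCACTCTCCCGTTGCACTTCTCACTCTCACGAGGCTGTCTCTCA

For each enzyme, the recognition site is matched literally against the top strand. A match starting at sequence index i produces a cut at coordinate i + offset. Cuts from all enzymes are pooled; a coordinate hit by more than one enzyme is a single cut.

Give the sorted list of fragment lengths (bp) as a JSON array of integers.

[6,6,9,11,13,14,14,14,21,21]

Site scan:
  SqiII (CGTTGCA, off=2): starts [0, 30, 51, 94] → cuts [2, 32, 53, 96]
  CdoIX (CTCACTCT, off=6): starts [7, 20, 61, 70, 84, 104] → cuts [13, 26, 67, 76, 90, 110]

All cut coordinates (distinct, sorted): [2, 13, 26, 32, 53, 67, 76, 90, 96, 110]

Fragment lengths:
  2→13: 11 bp
  13→26: 13 bp
  26→32: 6 bp
  32→53: 21 bp
  53→67: 14 bp
  67→76: 9 bp
  76→90: 14 bp
  90→96: 6 bp
  96→110: 14 bp
  110→2 (wrap): 129-110+2 = 21 bp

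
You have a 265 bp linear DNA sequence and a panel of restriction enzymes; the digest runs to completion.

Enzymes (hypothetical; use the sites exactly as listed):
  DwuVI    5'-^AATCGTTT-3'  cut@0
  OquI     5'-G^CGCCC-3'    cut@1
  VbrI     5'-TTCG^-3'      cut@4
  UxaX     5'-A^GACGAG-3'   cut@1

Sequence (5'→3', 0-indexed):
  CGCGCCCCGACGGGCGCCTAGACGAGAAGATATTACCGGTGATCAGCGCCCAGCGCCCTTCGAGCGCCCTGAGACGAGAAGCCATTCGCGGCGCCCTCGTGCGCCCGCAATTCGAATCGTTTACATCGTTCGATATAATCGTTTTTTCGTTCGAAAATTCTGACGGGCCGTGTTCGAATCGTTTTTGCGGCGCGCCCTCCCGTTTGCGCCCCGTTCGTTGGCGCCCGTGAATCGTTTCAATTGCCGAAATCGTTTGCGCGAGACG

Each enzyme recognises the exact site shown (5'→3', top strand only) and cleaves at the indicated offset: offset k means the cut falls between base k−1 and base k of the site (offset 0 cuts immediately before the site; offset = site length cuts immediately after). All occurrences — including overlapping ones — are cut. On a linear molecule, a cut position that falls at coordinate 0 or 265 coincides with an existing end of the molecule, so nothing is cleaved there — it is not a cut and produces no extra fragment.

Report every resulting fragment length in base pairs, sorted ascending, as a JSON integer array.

Site scan:
  DwuVI AATCGTTT/0: at [114, 136, 176, 229, 247] ⇒ [114, 136, 176, 229, 247]
  OquI GCGCCC/1: at [1, 45, 52, 63, 90, 100, 191, 205, 220] ⇒ [2, 46, 53, 64, 91, 101, 192, 206, 221]
  VbrI TTCG/4: at [58, 84, 110, 128, 145, 149, 172, 213] ⇒ [62, 88, 114, 132, 149, 153, 176, 217]
  UxaX AGACGAG/1: at [19, 71] ⇒ [20, 72]

Pooled cuts: [2, 20, 46, 53, 62, 64, 72, 88, 91, 101, 114, 132, 136, 149, 153, 176, 192, 206, 217, 221, 229, 247]

Fragments:
  [0,2): 2 bp
  [2,20): 18 bp
  [20,46): 26 bp
  [46,53): 7 bp
  [53,62): 9 bp
  [62,64): 2 bp
  [64,72): 8 bp
  [72,88): 16 bp
  [88,91): 3 bp
  [91,101): 10 bp
  [101,114): 13 bp
  [114,132): 18 bp
  [132,136): 4 bp
  [136,149): 13 bp
  [149,153): 4 bp
  [153,176): 23 bp
  [176,192): 16 bp
  [192,206): 14 bp
  [206,217): 11 bp
  [217,221): 4 bp
  [221,229): 8 bp
  [229,247): 18 bp
  [247,265): 18 bp

[2,2,3,4,4,4,7,8,8,9,10,11,13,13,14,16,16,18,18,18,18,23,26]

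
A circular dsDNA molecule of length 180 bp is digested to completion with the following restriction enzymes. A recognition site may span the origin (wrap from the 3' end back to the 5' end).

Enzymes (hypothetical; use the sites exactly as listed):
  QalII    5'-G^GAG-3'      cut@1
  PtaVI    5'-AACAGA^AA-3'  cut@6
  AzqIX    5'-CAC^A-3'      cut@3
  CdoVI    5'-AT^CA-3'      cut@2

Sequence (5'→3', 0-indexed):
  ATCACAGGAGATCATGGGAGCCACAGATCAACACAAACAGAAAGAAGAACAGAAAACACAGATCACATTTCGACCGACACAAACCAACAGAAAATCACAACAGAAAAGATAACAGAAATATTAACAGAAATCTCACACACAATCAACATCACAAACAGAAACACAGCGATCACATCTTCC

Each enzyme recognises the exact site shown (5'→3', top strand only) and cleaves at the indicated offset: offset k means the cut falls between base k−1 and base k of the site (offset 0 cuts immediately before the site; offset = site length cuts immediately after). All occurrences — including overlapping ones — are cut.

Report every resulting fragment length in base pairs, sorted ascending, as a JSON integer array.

Per-enzyme occurrences:
  QalII GGAG/1: at [6, 16] ⇒ [7, 17]
  PtaVI AACAGAAA/6: at [35, 47, 85, 98, 110, 122, 153] ⇒ [41, 53, 91, 104, 116, 128, 159]
  AzqIX CACA/3: at [2, 21, 31, 56, 63, 77, 95, 133, 135, 137, 149, 161, 170] ⇒ [5, 24, 34, 59, 66, 80, 98, 136, 138, 140, 152, 164, 173]
  CdoVI ATCA/2: at [0, 10, 26, 61, 93, 141, 147, 168] ⇒ [2, 12, 28, 63, 95, 143, 149, 170]

All cut coordinates (distinct, sorted): [2, 5, 7, 12, 17, 24, 28, 34, 41, 53, 59, 63, 66, 80, 91, 95, 98, 104, 116, 128, 136, 138, 140, 143, 149, 152, 159, 164, 170, 173]

Fragment lengths:
  2→5: 3 bp
  5→7: 2 bp
  7→12: 5 bp
  12→17: 5 bp
  17→24: 7 bp
  24→28: 4 bp
  28→34: 6 bp
  34→41: 7 bp
  41→53: 12 bp
  53→59: 6 bp
  59→63: 4 bp
  63→66: 3 bp
  66→80: 14 bp
  80→91: 11 bp
  91→95: 4 bp
  95→98: 3 bp
  98→104: 6 bp
  104→116: 12 bp
  116→128: 12 bp
  128→136: 8 bp
  136→138: 2 bp
  138→140: 2 bp
  140→143: 3 bp
  143→149: 6 bp
  149→152: 3 bp
  152→159: 7 bp
  159→164: 5 bp
  164→170: 6 bp
  170→173: 3 bp
  173→2 (wrap): 180-173+2 = 9 bp

[2,2,2,3,3,3,3,3,3,4,4,4,5,5,5,6,6,6,6,6,7,7,7,8,9,11,12,12,12,14]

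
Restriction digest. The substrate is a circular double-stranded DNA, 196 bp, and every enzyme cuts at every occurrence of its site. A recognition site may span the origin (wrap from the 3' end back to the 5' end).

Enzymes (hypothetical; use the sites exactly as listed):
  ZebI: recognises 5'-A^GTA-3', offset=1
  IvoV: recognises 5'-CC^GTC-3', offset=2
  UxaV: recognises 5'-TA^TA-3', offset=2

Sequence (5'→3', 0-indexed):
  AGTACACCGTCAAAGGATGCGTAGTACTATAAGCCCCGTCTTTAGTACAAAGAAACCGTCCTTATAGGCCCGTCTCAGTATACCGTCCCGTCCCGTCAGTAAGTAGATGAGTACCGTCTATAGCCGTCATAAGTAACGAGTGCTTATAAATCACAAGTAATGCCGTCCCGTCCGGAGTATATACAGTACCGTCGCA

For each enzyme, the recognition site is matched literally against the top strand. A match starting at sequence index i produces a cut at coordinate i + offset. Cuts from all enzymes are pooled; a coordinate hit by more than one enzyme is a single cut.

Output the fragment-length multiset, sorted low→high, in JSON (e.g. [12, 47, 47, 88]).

[2,3,3,4,4,4,4,5,5,5,5,5,5,5,6,6,7,7,7,7,7,7,7,8,8,8,10,13,14,15]

Per-enzyme occurrences:
  ZebI (AGTA, off=1): starts [0, 22, 43, 76, 97, 101, 109, 131, 155, 175, 184] → cuts [1, 23, 44, 77, 98, 102, 110, 132, 156, 176, 185]
  IvoV (CCGTC, off=2): starts [6, 35, 55, 69, 82, 87, 92, 113, 123, 162, 167, 188] → cuts [8, 37, 57, 71, 84, 89, 94, 115, 125, 164, 169, 190]
  UxaV (TATA, off=2): starts [27, 62, 78, 118, 144, 177, 179] → cuts [29, 64, 80, 120, 146, 179, 181]

Pooled cuts: [1, 8, 23, 29, 37, 44, 57, 64, 71, 77, 80, 84, 89, 94, 98, 102, 110, 115, 120, 125, 132, 146, 156, 164, 169, 176, 179, 181, 185, 190]

Fragments:
  1→8: 7 bp
  8→23: 15 bp
  23→29: 6 bp
  29→37: 8 bp
  37→44: 7 bp
  44→57: 13 bp
  57→64: 7 bp
  64→71: 7 bp
  71→77: 6 bp
  77→80: 3 bp
  80→84: 4 bp
  84→89: 5 bp
  89→94: 5 bp
  94→98: 4 bp
  98→102: 4 bp
  102→110: 8 bp
  110→115: 5 bp
  115→120: 5 bp
  120→125: 5 bp
  125→132: 7 bp
  132→146: 14 bp
  146→156: 10 bp
  156→164: 8 bp
  164→169: 5 bp
  169→176: 7 bp
  176→179: 3 bp
  179→181: 2 bp
  181→185: 4 bp
  185→190: 5 bp
  190→1 (wrap): 196-190+1 = 7 bp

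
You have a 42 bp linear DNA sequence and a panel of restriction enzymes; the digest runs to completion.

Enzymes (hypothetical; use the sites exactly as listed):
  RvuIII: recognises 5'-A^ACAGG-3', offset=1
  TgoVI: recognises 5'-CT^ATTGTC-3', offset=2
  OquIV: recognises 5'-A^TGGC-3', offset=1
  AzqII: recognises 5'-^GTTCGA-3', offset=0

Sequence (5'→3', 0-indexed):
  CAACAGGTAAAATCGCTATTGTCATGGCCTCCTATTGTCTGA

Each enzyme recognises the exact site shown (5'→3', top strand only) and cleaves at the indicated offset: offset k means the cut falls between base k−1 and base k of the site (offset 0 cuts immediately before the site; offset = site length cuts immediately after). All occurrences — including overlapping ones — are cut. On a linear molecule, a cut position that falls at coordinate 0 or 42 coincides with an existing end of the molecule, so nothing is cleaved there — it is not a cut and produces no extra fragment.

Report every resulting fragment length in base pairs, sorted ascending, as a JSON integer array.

Scan for sites:
  RvuIII AACAGG/1: at [1] ⇒ [2]
  TgoVI CTATTGTC/2: at [15, 31] ⇒ [17, 33]
  OquIV ATGGC/1: at [23] ⇒ [24]
  AzqII (GTTCGA, off=0): no sites

All cut coordinates (distinct, sorted): [2, 17, 24, 33]

Fragments:
  [0,2): 2 bp
  [2,17): 15 bp
  [17,24): 7 bp
  [24,33): 9 bp
  [33,42): 9 bp

[2,7,9,9,15]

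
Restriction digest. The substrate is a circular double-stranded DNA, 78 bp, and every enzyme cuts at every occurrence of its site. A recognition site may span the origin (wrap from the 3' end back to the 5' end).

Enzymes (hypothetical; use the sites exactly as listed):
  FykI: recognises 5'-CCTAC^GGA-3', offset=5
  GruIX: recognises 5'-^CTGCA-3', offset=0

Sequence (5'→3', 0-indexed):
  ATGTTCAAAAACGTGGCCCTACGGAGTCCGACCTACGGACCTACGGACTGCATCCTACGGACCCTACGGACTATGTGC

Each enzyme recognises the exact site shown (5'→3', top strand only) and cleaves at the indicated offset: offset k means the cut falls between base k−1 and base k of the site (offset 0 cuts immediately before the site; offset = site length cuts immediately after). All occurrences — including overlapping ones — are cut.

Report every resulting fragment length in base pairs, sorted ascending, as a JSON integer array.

Per-enzyme occurrences:
  FykI (CCTACGGA, off=5): starts [17, 31, 39, 53, 62] → cuts [22, 36, 44, 58, 67]
  GruIX (CTGCA, off=0): starts [47] → cuts [47]

All cut coordinates (distinct, sorted): [22, 36, 44, 47, 58, 67]

Fragments:
  22→36: 14 bp
  36→44: 8 bp
  44→47: 3 bp
  47→58: 11 bp
  58→67: 9 bp
  67→22 (wrap): 78-67+22 = 33 bp

[3,8,9,11,14,33]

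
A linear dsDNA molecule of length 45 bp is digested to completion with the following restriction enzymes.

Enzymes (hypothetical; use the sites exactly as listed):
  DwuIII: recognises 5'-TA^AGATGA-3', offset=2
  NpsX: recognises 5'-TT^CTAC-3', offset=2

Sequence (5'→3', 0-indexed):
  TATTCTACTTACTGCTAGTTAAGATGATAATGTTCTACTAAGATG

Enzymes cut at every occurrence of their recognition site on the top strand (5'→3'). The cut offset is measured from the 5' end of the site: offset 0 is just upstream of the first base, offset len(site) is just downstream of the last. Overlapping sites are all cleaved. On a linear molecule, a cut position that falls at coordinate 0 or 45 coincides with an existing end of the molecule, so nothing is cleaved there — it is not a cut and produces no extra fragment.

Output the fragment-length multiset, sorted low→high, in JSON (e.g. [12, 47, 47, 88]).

Scan for sites:
  DwuIII (TAAGATGA, off=2): starts [19] → cuts [21]
  NpsX (TTCTAC, off=2): starts [2, 32] → cuts [4, 34]

Pooled cuts: [4, 21, 34]

Fragment lengths:
  [0,4): 4 bp
  [4,21): 17 bp
  [21,34): 13 bp
  [34,45): 11 bp

[4,11,13,17]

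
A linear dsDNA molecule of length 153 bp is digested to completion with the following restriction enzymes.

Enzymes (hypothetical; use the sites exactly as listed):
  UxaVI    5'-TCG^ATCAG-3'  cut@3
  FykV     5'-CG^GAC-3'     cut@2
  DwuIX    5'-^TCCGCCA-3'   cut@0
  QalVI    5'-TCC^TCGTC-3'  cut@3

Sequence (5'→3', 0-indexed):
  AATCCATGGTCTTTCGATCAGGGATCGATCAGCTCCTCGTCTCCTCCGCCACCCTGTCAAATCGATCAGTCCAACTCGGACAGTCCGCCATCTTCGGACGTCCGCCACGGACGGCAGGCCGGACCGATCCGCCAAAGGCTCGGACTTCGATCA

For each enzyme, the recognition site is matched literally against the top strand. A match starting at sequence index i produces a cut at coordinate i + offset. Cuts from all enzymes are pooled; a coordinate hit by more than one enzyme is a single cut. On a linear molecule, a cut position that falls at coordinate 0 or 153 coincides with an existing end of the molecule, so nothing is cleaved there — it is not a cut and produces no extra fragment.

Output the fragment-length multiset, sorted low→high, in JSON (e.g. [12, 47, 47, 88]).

[4,5,6,8,9,9,11,11,12,13,14,15,16,20]

Per-enzyme occurrences:
  UxaVI (TCGATCAG, off=3): starts [13, 24, 61] → cuts [16, 27, 64]
  FykV (CGGAC, off=2): starts [76, 94, 107, 119, 140] → cuts [78, 96, 109, 121, 142]
  DwuIX (TCCGCCA, off=0): starts [44, 83, 100, 127] → cuts [44, 83, 100, 127]
  QalVI (TCCTCGTC, off=3): starts [33] → cuts [36]

All cut coordinates (distinct, sorted): [16, 27, 36, 44, 64, 78, 83, 96, 100, 109, 121, 127, 142]

Fragments:
  [0,16): 16 bp
  [16,27): 11 bp
  [27,36): 9 bp
  [36,44): 8 bp
  [44,64): 20 bp
  [64,78): 14 bp
  [78,83): 5 bp
  [83,96): 13 bp
  [96,100): 4 bp
  [100,109): 9 bp
  [109,121): 12 bp
  [121,127): 6 bp
  [127,142): 15 bp
  [142,153): 11 bp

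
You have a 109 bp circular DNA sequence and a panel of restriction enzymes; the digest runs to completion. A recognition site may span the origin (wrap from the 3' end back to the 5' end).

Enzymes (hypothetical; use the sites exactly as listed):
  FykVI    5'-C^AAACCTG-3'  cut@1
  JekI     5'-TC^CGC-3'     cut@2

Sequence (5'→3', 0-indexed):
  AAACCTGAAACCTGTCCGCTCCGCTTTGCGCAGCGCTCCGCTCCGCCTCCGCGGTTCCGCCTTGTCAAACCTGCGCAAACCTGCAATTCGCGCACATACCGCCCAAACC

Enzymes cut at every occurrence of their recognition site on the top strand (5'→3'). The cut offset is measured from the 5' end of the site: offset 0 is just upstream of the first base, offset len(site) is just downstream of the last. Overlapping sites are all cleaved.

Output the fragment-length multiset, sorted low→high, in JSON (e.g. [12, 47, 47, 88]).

[5,5,6,8,9,10,16,17,33]

Per-enzyme occurrences:
  FykVI CAAACCTG/1: at [65, 75, 108] ⇒ [0, 66, 76]
  JekI TCCGC/2: at [14, 19, 36, 41, 47, 55] ⇒ [16, 21, 38, 43, 49, 57]

Pooled cuts: [0, 16, 21, 38, 43, 49, 57, 66, 76]

Fragments:
  0→16: 16 bp
  16→21: 5 bp
  21→38: 17 bp
  38→43: 5 bp
  43→49: 6 bp
  49→57: 8 bp
  57→66: 9 bp
  66→76: 10 bp
  76→0 (wrap): 109-76+0 = 33 bp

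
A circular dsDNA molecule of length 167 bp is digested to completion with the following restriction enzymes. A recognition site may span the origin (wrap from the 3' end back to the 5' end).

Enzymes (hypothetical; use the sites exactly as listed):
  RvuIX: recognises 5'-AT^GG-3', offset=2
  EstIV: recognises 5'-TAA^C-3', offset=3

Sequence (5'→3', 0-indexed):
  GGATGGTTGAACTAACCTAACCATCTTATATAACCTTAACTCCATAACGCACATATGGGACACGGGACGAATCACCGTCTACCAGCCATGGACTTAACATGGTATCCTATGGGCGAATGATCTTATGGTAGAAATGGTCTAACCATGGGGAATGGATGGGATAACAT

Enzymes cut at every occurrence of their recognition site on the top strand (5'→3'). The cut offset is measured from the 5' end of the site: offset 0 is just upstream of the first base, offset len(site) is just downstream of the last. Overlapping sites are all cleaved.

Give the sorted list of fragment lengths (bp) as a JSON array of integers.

Per-enzyme occurrences:
  RvuIX ATGG/2: at [2, 54, 87, 98, 108, 124, 133, 144, 151, 155, 165] ⇒ [0, 4, 56, 89, 100, 110, 126, 135, 146, 153, 157]
  EstIV TAAC/3: at [12, 17, 30, 36, 44, 94, 139, 161] ⇒ [15, 20, 33, 39, 47, 97, 142, 164]

Pooled cuts: [0, 4, 15, 20, 33, 39, 47, 56, 89, 97, 100, 110, 126, 135, 142, 146, 153, 157, 164]

Fragment lengths:
  0→4: 4 bp
  4→15: 11 bp
  15→20: 5 bp
  20→33: 13 bp
  33→39: 6 bp
  39→47: 8 bp
  47→56: 9 bp
  56→89: 33 bp
  89→97: 8 bp
  97→100: 3 bp
  100→110: 10 bp
  110→126: 16 bp
  126→135: 9 bp
  135→142: 7 bp
  142→146: 4 bp
  146→153: 7 bp
  153→157: 4 bp
  157→164: 7 bp
  164→0 (wrap): 167-164+0 = 3 bp

[3,3,4,4,4,5,6,7,7,7,8,8,9,9,10,11,13,16,33]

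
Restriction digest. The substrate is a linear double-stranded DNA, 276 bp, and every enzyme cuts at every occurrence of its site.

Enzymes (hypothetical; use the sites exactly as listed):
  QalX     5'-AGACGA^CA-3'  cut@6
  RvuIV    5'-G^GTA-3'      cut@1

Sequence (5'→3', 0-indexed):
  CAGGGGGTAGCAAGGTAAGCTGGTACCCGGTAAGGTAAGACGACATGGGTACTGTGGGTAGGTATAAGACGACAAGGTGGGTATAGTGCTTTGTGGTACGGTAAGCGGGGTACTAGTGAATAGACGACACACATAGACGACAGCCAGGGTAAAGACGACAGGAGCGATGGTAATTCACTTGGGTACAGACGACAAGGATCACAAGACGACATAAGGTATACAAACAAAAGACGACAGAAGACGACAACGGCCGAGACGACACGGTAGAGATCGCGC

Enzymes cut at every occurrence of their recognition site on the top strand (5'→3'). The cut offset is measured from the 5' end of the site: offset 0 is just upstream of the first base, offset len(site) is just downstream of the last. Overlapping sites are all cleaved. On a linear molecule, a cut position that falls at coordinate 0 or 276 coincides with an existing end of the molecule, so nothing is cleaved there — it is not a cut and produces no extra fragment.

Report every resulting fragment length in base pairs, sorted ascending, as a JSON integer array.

[4,4,5,5,5,6,6,7,8,8,8,8,9,9,9,10,10,10,11,11,13,13,13,15,15,17,18,19]

Scan for sites:
  QalX AGACGACA/6: at [37, 66, 121, 134, 152, 186, 203, 228, 238, 253] ⇒ [43, 72, 127, 140, 158, 192, 209, 234, 244, 259]
  RvuIV GGTA/1: at [5, 13, 21, 28, 33, 47, 56, 60, 79, 94, 99, 108, 147, 168, 181, 214, 262] ⇒ [6, 14, 22, 29, 34, 48, 57, 61, 80, 95, 100, 109, 148, 169, 182, 215, 263]

Pooled cuts: [6, 14, 22, 29, 34, 43, 48, 57, 61, 72, 80, 95, 100, 109, 127, 140, 148, 158, 169, 182, 192, 209, 215, 234, 244, 259, 263]

Fragments:
  [0,6): 6 bp
  [6,14): 8 bp
  [14,22): 8 bp
  [22,29): 7 bp
  [29,34): 5 bp
  [34,43): 9 bp
  [43,48): 5 bp
  [48,57): 9 bp
  [57,61): 4 bp
  [61,72): 11 bp
  [72,80): 8 bp
  [80,95): 15 bp
  [95,100): 5 bp
  [100,109): 9 bp
  [109,127): 18 bp
  [127,140): 13 bp
  [140,148): 8 bp
  [148,158): 10 bp
  [158,169): 11 bp
  [169,182): 13 bp
  [182,192): 10 bp
  [192,209): 17 bp
  [209,215): 6 bp
  [215,234): 19 bp
  [234,244): 10 bp
  [244,259): 15 bp
  [259,263): 4 bp
  [263,276): 13 bp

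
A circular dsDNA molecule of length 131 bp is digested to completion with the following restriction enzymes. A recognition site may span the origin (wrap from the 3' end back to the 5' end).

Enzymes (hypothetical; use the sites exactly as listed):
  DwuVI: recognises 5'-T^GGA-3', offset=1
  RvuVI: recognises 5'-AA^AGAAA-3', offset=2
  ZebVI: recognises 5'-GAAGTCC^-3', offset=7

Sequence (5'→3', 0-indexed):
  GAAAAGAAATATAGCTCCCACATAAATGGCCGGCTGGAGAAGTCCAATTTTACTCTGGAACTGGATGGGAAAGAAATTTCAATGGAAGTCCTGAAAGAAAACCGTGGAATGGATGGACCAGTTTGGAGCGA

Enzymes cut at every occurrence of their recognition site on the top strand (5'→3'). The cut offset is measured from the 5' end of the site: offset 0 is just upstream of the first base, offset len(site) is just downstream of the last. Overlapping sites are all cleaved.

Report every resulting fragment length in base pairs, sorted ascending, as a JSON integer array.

[4,4,5,6,8,9,10,10,10,11,11,12,31]

Scan for sites:
  DwuVI TGGA/1: at [34, 55, 61, 82, 104, 109, 113, 123] ⇒ [35, 56, 62, 83, 105, 110, 114, 124]
  RvuVI AAAGAAA/2: at [2, 69, 93] ⇒ [4, 71, 95]
  ZebVI GAAGTCC/7: at [38, 84] ⇒ [45, 91]

Pooled cuts: [4, 35, 45, 56, 62, 71, 83, 91, 95, 105, 110, 114, 124]

Fragments:
  4→35: 31 bp
  35→45: 10 bp
  45→56: 11 bp
  56→62: 6 bp
  62→71: 9 bp
  71→83: 12 bp
  83→91: 8 bp
  91→95: 4 bp
  95→105: 10 bp
  105→110: 5 bp
  110→114: 4 bp
  114→124: 10 bp
  124→4 (wrap): 131-124+4 = 11 bp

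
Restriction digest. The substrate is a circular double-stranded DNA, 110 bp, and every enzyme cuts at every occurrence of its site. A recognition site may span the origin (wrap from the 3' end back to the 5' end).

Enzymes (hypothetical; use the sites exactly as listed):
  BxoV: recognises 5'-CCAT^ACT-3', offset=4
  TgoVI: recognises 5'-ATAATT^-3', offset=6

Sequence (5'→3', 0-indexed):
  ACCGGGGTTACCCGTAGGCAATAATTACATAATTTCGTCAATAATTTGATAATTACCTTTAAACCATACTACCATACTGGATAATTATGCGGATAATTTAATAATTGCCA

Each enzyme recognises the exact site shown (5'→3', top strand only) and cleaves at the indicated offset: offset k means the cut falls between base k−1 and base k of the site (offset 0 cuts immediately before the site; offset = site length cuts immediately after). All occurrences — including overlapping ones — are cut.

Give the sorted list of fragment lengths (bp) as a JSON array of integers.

[8,8,8,8,11,12,12,13,30]

Per-enzyme occurrences:
  BxoV CCATACT/4: at [63, 71] ⇒ [67, 75]
  TgoVI ATAATT/6: at [20, 28, 40, 48, 80, 92, 100] ⇒ [26, 34, 46, 54, 86, 98, 106]

Pooled cuts: [26, 34, 46, 54, 67, 75, 86, 98, 106]

Fragment lengths:
  26→34: 8 bp
  34→46: 12 bp
  46→54: 8 bp
  54→67: 13 bp
  67→75: 8 bp
  75→86: 11 bp
  86→98: 12 bp
  98→106: 8 bp
  106→26 (wrap): 110-106+26 = 30 bp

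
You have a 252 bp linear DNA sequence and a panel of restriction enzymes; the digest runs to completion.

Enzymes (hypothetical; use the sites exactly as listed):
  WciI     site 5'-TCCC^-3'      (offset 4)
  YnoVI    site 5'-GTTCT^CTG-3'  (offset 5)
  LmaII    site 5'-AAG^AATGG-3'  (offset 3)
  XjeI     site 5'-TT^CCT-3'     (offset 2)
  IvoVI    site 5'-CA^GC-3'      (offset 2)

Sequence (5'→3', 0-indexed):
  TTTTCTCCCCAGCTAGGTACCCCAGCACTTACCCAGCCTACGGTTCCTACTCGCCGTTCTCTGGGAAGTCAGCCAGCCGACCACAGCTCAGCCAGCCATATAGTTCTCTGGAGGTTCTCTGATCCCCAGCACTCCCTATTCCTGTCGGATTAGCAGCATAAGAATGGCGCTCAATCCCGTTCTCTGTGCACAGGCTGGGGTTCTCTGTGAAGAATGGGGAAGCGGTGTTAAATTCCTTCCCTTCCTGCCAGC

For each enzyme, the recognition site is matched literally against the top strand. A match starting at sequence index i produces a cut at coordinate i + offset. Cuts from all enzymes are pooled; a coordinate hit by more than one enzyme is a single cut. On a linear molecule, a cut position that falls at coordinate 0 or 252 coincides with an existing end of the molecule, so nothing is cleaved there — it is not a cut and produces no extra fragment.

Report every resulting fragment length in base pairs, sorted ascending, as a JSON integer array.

[2,2,2,2,4,4,4,5,5,7,7,7,8,8,8,9,10,10,11,11,11,13,13,15,15,16,21,22]

Per-enzyme occurrences:
  WciI (TCCC, off=4): starts [5, 122, 132, 174, 237] → cuts [9, 126, 136, 178, 241]
  YnoVI (GTTCTCTG, off=5): starts [55, 102, 113, 178, 199] → cuts [60, 107, 118, 183, 204]
  LmaII (AAGAATGG, off=3): starts [159, 209] → cuts [162, 212]
  XjeI (TTCCT, off=2): starts [43, 138, 232, 241] → cuts [45, 140, 234, 243]
  IvoVI (CAGC, off=2): starts [9, 22, 33, 69, 73, 83, 88, 92, 126, 153, 248] → cuts [11, 24, 35, 71, 75, 85, 90, 94, 128, 155, 250]

All cut coordinates (distinct, sorted): [9, 11, 24, 35, 45, 60, 71, 75, 85, 90, 94, 107, 118, 126, 128, 136, 140, 155, 162, 178, 183, 204, 212, 234, 241, 243, 250]

Fragment lengths:
  [0,9): 9 bp
  [9,11): 2 bp
  [11,24): 13 bp
  [24,35): 11 bp
  [35,45): 10 bp
  [45,60): 15 bp
  [60,71): 11 bp
  [71,75): 4 bp
  [75,85): 10 bp
  [85,90): 5 bp
  [90,94): 4 bp
  [94,107): 13 bp
  [107,118): 11 bp
  [118,126): 8 bp
  [126,128): 2 bp
  [128,136): 8 bp
  [136,140): 4 bp
  [140,155): 15 bp
  [155,162): 7 bp
  [162,178): 16 bp
  [178,183): 5 bp
  [183,204): 21 bp
  [204,212): 8 bp
  [212,234): 22 bp
  [234,241): 7 bp
  [241,243): 2 bp
  [243,250): 7 bp
  [250,252): 2 bp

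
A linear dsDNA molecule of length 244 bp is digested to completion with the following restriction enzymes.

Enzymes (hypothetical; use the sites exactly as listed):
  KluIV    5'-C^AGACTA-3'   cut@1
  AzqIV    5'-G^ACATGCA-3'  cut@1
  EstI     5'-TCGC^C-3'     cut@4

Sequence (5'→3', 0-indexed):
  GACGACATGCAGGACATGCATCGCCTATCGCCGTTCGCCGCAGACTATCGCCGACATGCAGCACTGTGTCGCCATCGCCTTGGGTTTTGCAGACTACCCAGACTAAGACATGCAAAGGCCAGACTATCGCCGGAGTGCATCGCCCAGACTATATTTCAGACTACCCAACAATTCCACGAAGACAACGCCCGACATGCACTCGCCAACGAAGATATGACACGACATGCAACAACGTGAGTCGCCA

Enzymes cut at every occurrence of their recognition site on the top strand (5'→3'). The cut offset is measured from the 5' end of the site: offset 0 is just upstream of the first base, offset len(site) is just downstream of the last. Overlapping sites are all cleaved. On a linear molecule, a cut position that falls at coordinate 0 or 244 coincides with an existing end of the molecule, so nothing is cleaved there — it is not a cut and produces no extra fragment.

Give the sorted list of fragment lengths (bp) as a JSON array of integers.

[2,2,2,3,4,6,7,7,8,9,9,10,10,11,12,12,12,13,13,18,19,21,34]

Per-enzyme occurrences:
  KluIV CAGACTA/1: at [40, 89, 98, 119, 144, 156] ⇒ [41, 90, 99, 120, 145, 157]
  AzqIV GACATGCA/1: at [3, 12, 52, 106, 190, 220] ⇒ [4, 13, 53, 107, 191, 221]
  EstI TCGCC/4: at [20, 27, 34, 47, 68, 74, 126, 139, 199, 238] ⇒ [24, 31, 38, 51, 72, 78, 130, 143, 203, 242]

Pooled cuts: [4, 13, 24, 31, 38, 41, 51, 53, 72, 78, 90, 99, 107, 120, 130, 143, 145, 157, 191, 203, 221, 242]

Fragment lengths:
  [0,4): 4 bp
  [4,13): 9 bp
  [13,24): 11 bp
  [24,31): 7 bp
  [31,38): 7 bp
  [38,41): 3 bp
  [41,51): 10 bp
  [51,53): 2 bp
  [53,72): 19 bp
  [72,78): 6 bp
  [78,90): 12 bp
  [90,99): 9 bp
  [99,107): 8 bp
  [107,120): 13 bp
  [120,130): 10 bp
  [130,143): 13 bp
  [143,145): 2 bp
  [145,157): 12 bp
  [157,191): 34 bp
  [191,203): 12 bp
  [203,221): 18 bp
  [221,242): 21 bp
  [242,244): 2 bp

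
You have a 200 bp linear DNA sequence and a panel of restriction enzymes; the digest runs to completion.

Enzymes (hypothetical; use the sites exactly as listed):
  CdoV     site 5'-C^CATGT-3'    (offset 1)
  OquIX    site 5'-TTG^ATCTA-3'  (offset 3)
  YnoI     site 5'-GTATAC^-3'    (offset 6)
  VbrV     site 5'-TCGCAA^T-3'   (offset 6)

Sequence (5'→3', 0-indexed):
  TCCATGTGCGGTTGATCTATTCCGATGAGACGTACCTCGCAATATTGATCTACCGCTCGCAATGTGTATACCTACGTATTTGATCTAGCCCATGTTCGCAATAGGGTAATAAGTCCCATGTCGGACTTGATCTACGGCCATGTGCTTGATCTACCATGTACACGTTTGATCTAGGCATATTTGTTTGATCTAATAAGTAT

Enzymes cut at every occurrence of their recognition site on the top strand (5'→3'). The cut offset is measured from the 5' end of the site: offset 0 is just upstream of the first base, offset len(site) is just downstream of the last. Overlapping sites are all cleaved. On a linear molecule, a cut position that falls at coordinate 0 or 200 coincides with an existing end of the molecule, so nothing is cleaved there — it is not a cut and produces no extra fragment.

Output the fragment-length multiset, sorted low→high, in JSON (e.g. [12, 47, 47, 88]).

[2,5,6,8,9,9,10,11,11,12,13,13,14,15,15,19,28]

Per-enzyme occurrences:
  CdoV CCATGT/1: at [1, 89, 115, 137, 153] ⇒ [2, 90, 116, 138, 154]
  OquIX TTGATCTA/3: at [11, 44, 79, 126, 145, 165, 184] ⇒ [14, 47, 82, 129, 148, 168, 187]
  YnoI GTATAC/6: at [65] ⇒ [71]
  VbrV TCGCAAT/6: at [36, 56, 95] ⇒ [42, 62, 101]

Pooled cuts: [2, 14, 42, 47, 62, 71, 82, 90, 101, 116, 129, 138, 148, 154, 168, 187]

Fragments:
  [0,2): 2 bp
  [2,14): 12 bp
  [14,42): 28 bp
  [42,47): 5 bp
  [47,62): 15 bp
  [62,71): 9 bp
  [71,82): 11 bp
  [82,90): 8 bp
  [90,101): 11 bp
  [101,116): 15 bp
  [116,129): 13 bp
  [129,138): 9 bp
  [138,148): 10 bp
  [148,154): 6 bp
  [154,168): 14 bp
  [168,187): 19 bp
  [187,200): 13 bp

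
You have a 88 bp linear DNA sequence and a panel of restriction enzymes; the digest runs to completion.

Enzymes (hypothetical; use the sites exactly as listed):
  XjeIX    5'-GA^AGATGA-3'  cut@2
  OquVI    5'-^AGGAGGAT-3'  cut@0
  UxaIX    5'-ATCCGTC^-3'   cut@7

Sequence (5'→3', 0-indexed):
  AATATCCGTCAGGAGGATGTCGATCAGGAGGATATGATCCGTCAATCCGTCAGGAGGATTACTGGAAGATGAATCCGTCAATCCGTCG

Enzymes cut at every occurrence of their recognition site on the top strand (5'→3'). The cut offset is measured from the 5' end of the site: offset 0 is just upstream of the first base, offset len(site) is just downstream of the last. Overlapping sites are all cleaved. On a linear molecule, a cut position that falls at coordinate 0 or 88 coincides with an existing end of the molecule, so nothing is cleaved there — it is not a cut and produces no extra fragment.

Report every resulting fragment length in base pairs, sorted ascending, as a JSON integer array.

[1,8,8,10,13,15,15,18]

Scan for sites:
  XjeIX (GAAGATGA, off=2): starts [64] → cuts [66]
  OquVI (AGGAGGAT, off=0): starts [10, 25, 51] → cuts [10, 25, 51]
  UxaIX (ATCCGTC, off=7): starts [3, 36, 44, 72, 80] → cuts [10, 43, 51, 79, 87]

Pooled cuts: [10, 25, 43, 51, 66, 79, 87]

Fragments:
  [0,10): 10 bp
  [10,25): 15 bp
  [25,43): 18 bp
  [43,51): 8 bp
  [51,66): 15 bp
  [66,79): 13 bp
  [79,87): 8 bp
  [87,88): 1 bp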